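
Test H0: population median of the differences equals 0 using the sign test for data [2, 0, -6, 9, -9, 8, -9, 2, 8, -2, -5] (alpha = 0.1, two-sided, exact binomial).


Step 1: Discard zero differences. Original n = 11; n_eff = number of nonzero differences = 10.
Nonzero differences (with sign): +2, -6, +9, -9, +8, -9, +2, +8, -2, -5
Step 2: Count signs: positive = 5, negative = 5.
Step 3: Under H0: P(positive) = 0.5, so the number of positives S ~ Bin(10, 0.5).
Step 4: Two-sided exact p-value = sum of Bin(10,0.5) probabilities at or below the observed probability = 1.000000.
Step 5: alpha = 0.1. fail to reject H0.

n_eff = 10, pos = 5, neg = 5, p = 1.000000, fail to reject H0.


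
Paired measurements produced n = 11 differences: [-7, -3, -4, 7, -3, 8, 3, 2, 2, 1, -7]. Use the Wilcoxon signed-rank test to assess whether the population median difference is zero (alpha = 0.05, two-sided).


Step 1: Drop any zero differences (none here) and take |d_i|.
|d| = [7, 3, 4, 7, 3, 8, 3, 2, 2, 1, 7]
Step 2: Midrank |d_i| (ties get averaged ranks).
ranks: |7|->9, |3|->5, |4|->7, |7|->9, |3|->5, |8|->11, |3|->5, |2|->2.5, |2|->2.5, |1|->1, |7|->9
Step 3: Attach original signs; sum ranks with positive sign and with negative sign.
W+ = 9 + 11 + 5 + 2.5 + 2.5 + 1 = 31
W- = 9 + 5 + 7 + 5 + 9 = 35
(Check: W+ + W- = 66 should equal n(n+1)/2 = 66.)
Step 4: Test statistic W = min(W+, W-) = 31.
Step 5: Ties in |d|, so use the tie-corrected normal approximation.
        E[W] = n(n+1)/4 = 11*12/4 = 33.
        Tie groups: |d|=2 (t=2), |d|=3 (t=3), |d|=7 (t=3); sum(t^3 - t) = 54.
        Var[W] = n(n+1)(2n+1)/24 - sum(t^3-t)/48 = 3036/24 - 54/48 = 125.375.
        z = (W - E[W]) / sqrt(Var[W]) = (31 - 33) / 11.1971 = -0.1786.
        Two-sided p = 2*Phi(z) = 0.858238.
Step 6: alpha = 0.05. fail to reject H0.

W+ = 31, W- = 35, W = min = 31, p = 0.858238, fail to reject H0.


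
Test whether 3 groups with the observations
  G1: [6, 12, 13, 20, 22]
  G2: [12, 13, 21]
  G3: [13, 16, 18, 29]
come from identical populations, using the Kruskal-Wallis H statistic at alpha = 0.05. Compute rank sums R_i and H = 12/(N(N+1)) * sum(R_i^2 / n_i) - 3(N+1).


Step 1: Combine all N = 12 observations and assign midranks.
sorted (value, group, rank): (6,G1,1), (12,G1,2.5), (12,G2,2.5), (13,G1,5), (13,G2,5), (13,G3,5), (16,G3,7), (18,G3,8), (20,G1,9), (21,G2,10), (22,G1,11), (29,G3,12)
Step 2: Sum ranks within each group.
R_1 = 28.5 (n_1 = 5)
R_2 = 17.5 (n_2 = 3)
R_3 = 32 (n_3 = 4)
Step 3: H = 12/(N(N+1)) * sum(R_i^2/n_i) - 3(N+1)
     = 12/(12*13) * (28.5^2/5 + 17.5^2/3 + 32^2/4) - 3*13
     = 0.076923 * 520.533 - 39
     = 1.041026.
Step 4: Ties present; correction factor C = 1 - 30/(12^3 - 12) = 0.982517. Corrected H = 1.041026 / 0.982517 = 1.059549.
Step 5: Under H0, H ~ chi^2(2); p-value = 0.588738.
Step 6: alpha = 0.05. fail to reject H0.

H = 1.0595, df = 2, p = 0.588738, fail to reject H0.


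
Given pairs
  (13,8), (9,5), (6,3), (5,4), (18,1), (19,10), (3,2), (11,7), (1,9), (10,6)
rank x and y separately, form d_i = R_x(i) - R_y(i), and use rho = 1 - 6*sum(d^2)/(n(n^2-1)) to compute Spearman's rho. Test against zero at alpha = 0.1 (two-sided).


Step 1: Rank x and y separately (midranks; no ties here).
rank(x): 13->8, 9->5, 6->4, 5->3, 18->9, 19->10, 3->2, 11->7, 1->1, 10->6
rank(y): 8->8, 5->5, 3->3, 4->4, 1->1, 10->10, 2->2, 7->7, 9->9, 6->6
Step 2: d_i = R_x(i) - R_y(i); compute d_i^2.
  (8-8)^2=0, (5-5)^2=0, (4-3)^2=1, (3-4)^2=1, (9-1)^2=64, (10-10)^2=0, (2-2)^2=0, (7-7)^2=0, (1-9)^2=64, (6-6)^2=0
sum(d^2) = 130.
Step 3: rho = 1 - 6*130 / (10*(10^2 - 1)) = 1 - 780/990 = 0.212121.
Step 4: Under H0, t = rho * sqrt((n-2)/(1-rho^2)) = 0.6139 ~ t(8).
Step 5: Two-sided p-value from the t-distribution with 8 df = 0.556306.
Step 6: alpha = 0.1. fail to reject H0.

rho = 0.2121, p = 0.556306, fail to reject H0 at alpha = 0.1.


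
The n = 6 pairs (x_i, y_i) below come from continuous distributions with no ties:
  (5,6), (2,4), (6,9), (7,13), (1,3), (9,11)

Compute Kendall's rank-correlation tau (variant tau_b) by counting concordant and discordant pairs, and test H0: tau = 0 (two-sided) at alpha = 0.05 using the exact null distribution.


Step 1: Enumerate the 15 unordered pairs (i,j) with i<j and classify each by sign(x_j-x_i) * sign(y_j-y_i).
  (1,2):dx=-3,dy=-2->C; (1,3):dx=+1,dy=+3->C; (1,4):dx=+2,dy=+7->C; (1,5):dx=-4,dy=-3->C
  (1,6):dx=+4,dy=+5->C; (2,3):dx=+4,dy=+5->C; (2,4):dx=+5,dy=+9->C; (2,5):dx=-1,dy=-1->C
  (2,6):dx=+7,dy=+7->C; (3,4):dx=+1,dy=+4->C; (3,5):dx=-5,dy=-6->C; (3,6):dx=+3,dy=+2->C
  (4,5):dx=-6,dy=-10->C; (4,6):dx=+2,dy=-2->D; (5,6):dx=+8,dy=+8->C
Step 2: C = 14, D = 1, total pairs = 15.
Step 3: tau = (C - D)/(n(n-1)/2) = (14 - 1)/15 = 0.866667.
Step 4: Exact two-sided p-value (enumerate n! = 720 permutations of y under H0): p = 0.016667.
Step 5: alpha = 0.05. reject H0.

tau_b = 0.8667 (C=14, D=1), p = 0.016667, reject H0.


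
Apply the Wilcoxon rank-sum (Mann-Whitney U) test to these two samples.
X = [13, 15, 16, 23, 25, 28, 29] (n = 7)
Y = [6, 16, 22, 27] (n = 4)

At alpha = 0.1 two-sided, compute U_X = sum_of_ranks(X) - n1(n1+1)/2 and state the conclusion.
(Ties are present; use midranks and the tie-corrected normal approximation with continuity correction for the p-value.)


Step 1: Combine and sort all 11 observations; assign midranks.
sorted (value, group): (6,Y), (13,X), (15,X), (16,X), (16,Y), (22,Y), (23,X), (25,X), (27,Y), (28,X), (29,X)
ranks: 6->1, 13->2, 15->3, 16->4.5, 16->4.5, 22->6, 23->7, 25->8, 27->9, 28->10, 29->11
Step 2: Rank sum for X: R1 = 2 + 3 + 4.5 + 7 + 8 + 10 + 11 = 45.5.
Step 3: U_X = R1 - n1(n1+1)/2 = 45.5 - 7*8/2 = 45.5 - 28 = 17.5.
       U_Y = n1*n2 - U_X = 28 - 17.5 = 10.5.
Step 4: Ties are present, so use the tie-corrected normal approximation (with continuity correction) for the p-value.
Step 5: p-value = 0.569872; compare to alpha = 0.1. fail to reject H0.

U_X = 17.5, p = 0.569872, fail to reject H0 at alpha = 0.1.


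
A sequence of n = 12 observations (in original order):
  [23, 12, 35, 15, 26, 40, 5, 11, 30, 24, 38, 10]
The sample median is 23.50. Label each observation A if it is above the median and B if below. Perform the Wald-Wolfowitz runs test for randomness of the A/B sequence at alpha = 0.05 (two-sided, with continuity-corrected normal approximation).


Step 1: Compute median = 23.50; label A = above, B = below.
Labels in order: BBABAABBAAAB  (n_A = 6, n_B = 6)
Step 2: Count runs R = 7.
Step 3: Under H0 (random ordering), E[R] = 2*n_A*n_B/(n_A+n_B) + 1 = 2*6*6/12 + 1 = 7.0000.
        Var[R] = 2*n_A*n_B*(2*n_A*n_B - n_A - n_B) / ((n_A+n_B)^2 * (n_A+n_B-1)) = 4320/1584 = 2.7273.
        SD[R] = 1.6514.
Step 4: R = E[R], so z = 0 with no continuity correction.
Step 5: Two-sided p-value via normal approximation = 2*(1 - Phi(|z|)) = 1.000000.
Step 6: alpha = 0.05. fail to reject H0.

R = 7, z = 0.0000, p = 1.000000, fail to reject H0.


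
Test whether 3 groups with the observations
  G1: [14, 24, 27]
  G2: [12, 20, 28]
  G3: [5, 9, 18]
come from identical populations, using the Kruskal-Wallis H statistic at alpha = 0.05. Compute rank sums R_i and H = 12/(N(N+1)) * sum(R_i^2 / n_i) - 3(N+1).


Step 1: Combine all N = 9 observations and assign midranks.
sorted (value, group, rank): (5,G3,1), (9,G3,2), (12,G2,3), (14,G1,4), (18,G3,5), (20,G2,6), (24,G1,7), (27,G1,8), (28,G2,9)
Step 2: Sum ranks within each group.
R_1 = 19 (n_1 = 3)
R_2 = 18 (n_2 = 3)
R_3 = 8 (n_3 = 3)
Step 3: H = 12/(N(N+1)) * sum(R_i^2/n_i) - 3(N+1)
     = 12/(9*10) * (19^2/3 + 18^2/3 + 8^2/3) - 3*10
     = 0.133333 * 249.667 - 30
     = 3.288889.
Step 4: No ties, so H is used without correction.
Step 5: Under H0, H ~ chi^2(2); p-value = 0.193120.
Step 6: alpha = 0.05. fail to reject H0.

H = 3.2889, df = 2, p = 0.193120, fail to reject H0.


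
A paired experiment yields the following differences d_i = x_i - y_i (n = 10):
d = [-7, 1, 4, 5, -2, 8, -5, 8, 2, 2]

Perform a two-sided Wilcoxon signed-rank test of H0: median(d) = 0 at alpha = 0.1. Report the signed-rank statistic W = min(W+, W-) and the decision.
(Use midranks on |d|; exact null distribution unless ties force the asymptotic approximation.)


Step 1: Drop any zero differences (none here) and take |d_i|.
|d| = [7, 1, 4, 5, 2, 8, 5, 8, 2, 2]
Step 2: Midrank |d_i| (ties get averaged ranks).
ranks: |7|->8, |1|->1, |4|->5, |5|->6.5, |2|->3, |8|->9.5, |5|->6.5, |8|->9.5, |2|->3, |2|->3
Step 3: Attach original signs; sum ranks with positive sign and with negative sign.
W+ = 1 + 5 + 6.5 + 9.5 + 9.5 + 3 + 3 = 37.5
W- = 8 + 3 + 6.5 = 17.5
(Check: W+ + W- = 55 should equal n(n+1)/2 = 55.)
Step 4: Test statistic W = min(W+, W-) = 17.5.
Step 5: Ties in |d|, so use the tie-corrected normal approximation.
        E[W] = n(n+1)/4 = 10*11/4 = 27.5.
        Tie groups: |d|=2 (t=3), |d|=5 (t=2), |d|=8 (t=2); sum(t^3 - t) = 36.
        Var[W] = n(n+1)(2n+1)/24 - sum(t^3-t)/48 = 2310/24 - 36/48 = 95.5.
        z = (W - E[W]) / sqrt(Var[W]) = (17.5 - 27.5) / 9.7724 = -1.0233.
        Two-sided p = 2*Phi(z) = 0.306171.
Step 6: alpha = 0.1. fail to reject H0.

W+ = 37.5, W- = 17.5, W = min = 17.5, p = 0.306171, fail to reject H0.


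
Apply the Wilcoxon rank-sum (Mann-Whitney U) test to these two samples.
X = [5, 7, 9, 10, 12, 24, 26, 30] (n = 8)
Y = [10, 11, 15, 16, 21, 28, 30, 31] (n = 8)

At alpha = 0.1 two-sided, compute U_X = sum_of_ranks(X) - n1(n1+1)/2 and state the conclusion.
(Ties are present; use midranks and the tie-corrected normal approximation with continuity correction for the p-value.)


Step 1: Combine and sort all 16 observations; assign midranks.
sorted (value, group): (5,X), (7,X), (9,X), (10,X), (10,Y), (11,Y), (12,X), (15,Y), (16,Y), (21,Y), (24,X), (26,X), (28,Y), (30,X), (30,Y), (31,Y)
ranks: 5->1, 7->2, 9->3, 10->4.5, 10->4.5, 11->6, 12->7, 15->8, 16->9, 21->10, 24->11, 26->12, 28->13, 30->14.5, 30->14.5, 31->16
Step 2: Rank sum for X: R1 = 1 + 2 + 3 + 4.5 + 7 + 11 + 12 + 14.5 = 55.
Step 3: U_X = R1 - n1(n1+1)/2 = 55 - 8*9/2 = 55 - 36 = 19.
       U_Y = n1*n2 - U_X = 64 - 19 = 45.
Step 4: Ties are present, so use the tie-corrected normal approximation (with continuity correction) for the p-value.
Step 5: p-value = 0.188612; compare to alpha = 0.1. fail to reject H0.

U_X = 19, p = 0.188612, fail to reject H0 at alpha = 0.1.


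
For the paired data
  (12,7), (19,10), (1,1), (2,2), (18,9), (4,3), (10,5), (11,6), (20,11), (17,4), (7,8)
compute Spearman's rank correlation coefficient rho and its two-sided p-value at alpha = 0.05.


Step 1: Rank x and y separately (midranks; no ties here).
rank(x): 12->7, 19->10, 1->1, 2->2, 18->9, 4->3, 10->5, 11->6, 20->11, 17->8, 7->4
rank(y): 7->7, 10->10, 1->1, 2->2, 9->9, 3->3, 5->5, 6->6, 11->11, 4->4, 8->8
Step 2: d_i = R_x(i) - R_y(i); compute d_i^2.
  (7-7)^2=0, (10-10)^2=0, (1-1)^2=0, (2-2)^2=0, (9-9)^2=0, (3-3)^2=0, (5-5)^2=0, (6-6)^2=0, (11-11)^2=0, (8-4)^2=16, (4-8)^2=16
sum(d^2) = 32.
Step 3: rho = 1 - 6*32 / (11*(11^2 - 1)) = 1 - 192/1320 = 0.854545.
Step 4: Under H0, t = rho * sqrt((n-2)/(1-rho^2)) = 4.9360 ~ t(9).
Step 5: Two-sided p-value from the t-distribution with 9 df = 0.000807.
Step 6: alpha = 0.05. reject H0.

rho = 0.8545, p = 0.000807, reject H0 at alpha = 0.05.


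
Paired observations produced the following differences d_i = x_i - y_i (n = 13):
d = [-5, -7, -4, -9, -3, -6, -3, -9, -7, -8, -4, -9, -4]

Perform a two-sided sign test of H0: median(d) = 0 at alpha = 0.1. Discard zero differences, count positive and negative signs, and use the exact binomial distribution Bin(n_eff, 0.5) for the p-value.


Step 1: Discard zero differences. Original n = 13; n_eff = number of nonzero differences = 13.
Nonzero differences (with sign): -5, -7, -4, -9, -3, -6, -3, -9, -7, -8, -4, -9, -4
Step 2: Count signs: positive = 0, negative = 13.
Step 3: Under H0: P(positive) = 0.5, so the number of positives S ~ Bin(13, 0.5).
Step 4: Two-sided exact p-value = sum of Bin(13,0.5) probabilities at or below the observed probability = 0.000244.
Step 5: alpha = 0.1. reject H0.

n_eff = 13, pos = 0, neg = 13, p = 0.000244, reject H0.


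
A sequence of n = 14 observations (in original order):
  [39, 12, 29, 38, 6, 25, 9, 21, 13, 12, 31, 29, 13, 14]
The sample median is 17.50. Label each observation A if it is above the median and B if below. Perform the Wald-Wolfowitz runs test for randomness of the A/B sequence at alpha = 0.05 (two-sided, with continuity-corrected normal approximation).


Step 1: Compute median = 17.50; label A = above, B = below.
Labels in order: ABAABABABBAABB  (n_A = 7, n_B = 7)
Step 2: Count runs R = 10.
Step 3: Under H0 (random ordering), E[R] = 2*n_A*n_B/(n_A+n_B) + 1 = 2*7*7/14 + 1 = 8.0000.
        Var[R] = 2*n_A*n_B*(2*n_A*n_B - n_A - n_B) / ((n_A+n_B)^2 * (n_A+n_B-1)) = 8232/2548 = 3.2308.
        SD[R] = 1.7974.
Step 4: Continuity-corrected z = (R - 0.5 - E[R]) / SD[R] = (10 - 0.5 - 8.0000) / 1.7974 = 0.8345.
Step 5: Two-sided p-value via normal approximation = 2*(1 - Phi(|z|)) = 0.403986.
Step 6: alpha = 0.05. fail to reject H0.

R = 10, z = 0.8345, p = 0.403986, fail to reject H0.


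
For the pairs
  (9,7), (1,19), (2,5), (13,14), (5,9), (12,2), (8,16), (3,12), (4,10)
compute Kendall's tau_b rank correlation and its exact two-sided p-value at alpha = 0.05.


Step 1: Enumerate the 36 unordered pairs (i,j) with i<j and classify each by sign(x_j-x_i) * sign(y_j-y_i).
  (1,2):dx=-8,dy=+12->D; (1,3):dx=-7,dy=-2->C; (1,4):dx=+4,dy=+7->C; (1,5):dx=-4,dy=+2->D
  (1,6):dx=+3,dy=-5->D; (1,7):dx=-1,dy=+9->D; (1,8):dx=-6,dy=+5->D; (1,9):dx=-5,dy=+3->D
  (2,3):dx=+1,dy=-14->D; (2,4):dx=+12,dy=-5->D; (2,5):dx=+4,dy=-10->D; (2,6):dx=+11,dy=-17->D
  (2,7):dx=+7,dy=-3->D; (2,8):dx=+2,dy=-7->D; (2,9):dx=+3,dy=-9->D; (3,4):dx=+11,dy=+9->C
  (3,5):dx=+3,dy=+4->C; (3,6):dx=+10,dy=-3->D; (3,7):dx=+6,dy=+11->C; (3,8):dx=+1,dy=+7->C
  (3,9):dx=+2,dy=+5->C; (4,5):dx=-8,dy=-5->C; (4,6):dx=-1,dy=-12->C; (4,7):dx=-5,dy=+2->D
  (4,8):dx=-10,dy=-2->C; (4,9):dx=-9,dy=-4->C; (5,6):dx=+7,dy=-7->D; (5,7):dx=+3,dy=+7->C
  (5,8):dx=-2,dy=+3->D; (5,9):dx=-1,dy=+1->D; (6,7):dx=-4,dy=+14->D; (6,8):dx=-9,dy=+10->D
  (6,9):dx=-8,dy=+8->D; (7,8):dx=-5,dy=-4->C; (7,9):dx=-4,dy=-6->C; (8,9):dx=+1,dy=-2->D
Step 2: C = 14, D = 22, total pairs = 36.
Step 3: tau = (C - D)/(n(n-1)/2) = (14 - 22)/36 = -0.222222.
Step 4: Exact two-sided p-value (enumerate n! = 362880 permutations of y under H0): p = 0.476709.
Step 5: alpha = 0.05. fail to reject H0.

tau_b = -0.2222 (C=14, D=22), p = 0.476709, fail to reject H0.


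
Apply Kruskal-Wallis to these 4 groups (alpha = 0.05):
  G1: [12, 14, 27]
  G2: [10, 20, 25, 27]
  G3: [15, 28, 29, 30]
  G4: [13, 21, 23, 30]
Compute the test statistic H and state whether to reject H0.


Step 1: Combine all N = 15 observations and assign midranks.
sorted (value, group, rank): (10,G2,1), (12,G1,2), (13,G4,3), (14,G1,4), (15,G3,5), (20,G2,6), (21,G4,7), (23,G4,8), (25,G2,9), (27,G1,10.5), (27,G2,10.5), (28,G3,12), (29,G3,13), (30,G3,14.5), (30,G4,14.5)
Step 2: Sum ranks within each group.
R_1 = 16.5 (n_1 = 3)
R_2 = 26.5 (n_2 = 4)
R_3 = 44.5 (n_3 = 4)
R_4 = 32.5 (n_4 = 4)
Step 3: H = 12/(N(N+1)) * sum(R_i^2/n_i) - 3(N+1)
     = 12/(15*16) * (16.5^2/3 + 26.5^2/4 + 44.5^2/4 + 32.5^2/4) - 3*16
     = 0.050000 * 1025.44 - 48
     = 3.271875.
Step 4: Ties present; correction factor C = 1 - 12/(15^3 - 15) = 0.996429. Corrected H = 3.271875 / 0.996429 = 3.283602.
Step 5: Under H0, H ~ chi^2(3); p-value = 0.349931.
Step 6: alpha = 0.05. fail to reject H0.

H = 3.2836, df = 3, p = 0.349931, fail to reject H0.


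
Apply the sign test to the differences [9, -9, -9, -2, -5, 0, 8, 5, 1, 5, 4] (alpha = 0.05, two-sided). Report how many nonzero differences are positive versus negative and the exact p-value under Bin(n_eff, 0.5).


Step 1: Discard zero differences. Original n = 11; n_eff = number of nonzero differences = 10.
Nonzero differences (with sign): +9, -9, -9, -2, -5, +8, +5, +1, +5, +4
Step 2: Count signs: positive = 6, negative = 4.
Step 3: Under H0: P(positive) = 0.5, so the number of positives S ~ Bin(10, 0.5).
Step 4: Two-sided exact p-value = sum of Bin(10,0.5) probabilities at or below the observed probability = 0.753906.
Step 5: alpha = 0.05. fail to reject H0.

n_eff = 10, pos = 6, neg = 4, p = 0.753906, fail to reject H0.


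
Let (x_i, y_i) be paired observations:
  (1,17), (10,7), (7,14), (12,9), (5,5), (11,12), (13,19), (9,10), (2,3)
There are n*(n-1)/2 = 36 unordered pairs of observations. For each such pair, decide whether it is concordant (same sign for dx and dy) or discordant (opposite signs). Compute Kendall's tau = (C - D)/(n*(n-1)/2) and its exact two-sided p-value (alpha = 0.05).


Step 1: Enumerate the 36 unordered pairs (i,j) with i<j and classify each by sign(x_j-x_i) * sign(y_j-y_i).
  (1,2):dx=+9,dy=-10->D; (1,3):dx=+6,dy=-3->D; (1,4):dx=+11,dy=-8->D; (1,5):dx=+4,dy=-12->D
  (1,6):dx=+10,dy=-5->D; (1,7):dx=+12,dy=+2->C; (1,8):dx=+8,dy=-7->D; (1,9):dx=+1,dy=-14->D
  (2,3):dx=-3,dy=+7->D; (2,4):dx=+2,dy=+2->C; (2,5):dx=-5,dy=-2->C; (2,6):dx=+1,dy=+5->C
  (2,7):dx=+3,dy=+12->C; (2,8):dx=-1,dy=+3->D; (2,9):dx=-8,dy=-4->C; (3,4):dx=+5,dy=-5->D
  (3,5):dx=-2,dy=-9->C; (3,6):dx=+4,dy=-2->D; (3,7):dx=+6,dy=+5->C; (3,8):dx=+2,dy=-4->D
  (3,9):dx=-5,dy=-11->C; (4,5):dx=-7,dy=-4->C; (4,6):dx=-1,dy=+3->D; (4,7):dx=+1,dy=+10->C
  (4,8):dx=-3,dy=+1->D; (4,9):dx=-10,dy=-6->C; (5,6):dx=+6,dy=+7->C; (5,7):dx=+8,dy=+14->C
  (5,8):dx=+4,dy=+5->C; (5,9):dx=-3,dy=-2->C; (6,7):dx=+2,dy=+7->C; (6,8):dx=-2,dy=-2->C
  (6,9):dx=-9,dy=-9->C; (7,8):dx=-4,dy=-9->C; (7,9):dx=-11,dy=-16->C; (8,9):dx=-7,dy=-7->C
Step 2: C = 22, D = 14, total pairs = 36.
Step 3: tau = (C - D)/(n(n-1)/2) = (22 - 14)/36 = 0.222222.
Step 4: Exact two-sided p-value (enumerate n! = 362880 permutations of y under H0): p = 0.476709.
Step 5: alpha = 0.05. fail to reject H0.

tau_b = 0.2222 (C=22, D=14), p = 0.476709, fail to reject H0.


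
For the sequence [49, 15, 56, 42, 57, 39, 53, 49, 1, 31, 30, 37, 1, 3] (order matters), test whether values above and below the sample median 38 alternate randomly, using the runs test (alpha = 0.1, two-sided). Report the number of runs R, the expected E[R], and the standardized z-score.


Step 1: Compute median = 38; label A = above, B = below.
Labels in order: ABAAAAAABBBBBB  (n_A = 7, n_B = 7)
Step 2: Count runs R = 4.
Step 3: Under H0 (random ordering), E[R] = 2*n_A*n_B/(n_A+n_B) + 1 = 2*7*7/14 + 1 = 8.0000.
        Var[R] = 2*n_A*n_B*(2*n_A*n_B - n_A - n_B) / ((n_A+n_B)^2 * (n_A+n_B-1)) = 8232/2548 = 3.2308.
        SD[R] = 1.7974.
Step 4: Continuity-corrected z = (R + 0.5 - E[R]) / SD[R] = (4 + 0.5 - 8.0000) / 1.7974 = -1.9472.
Step 5: Two-sided p-value via normal approximation = 2*(1 - Phi(|z|)) = 0.051508.
Step 6: alpha = 0.1. reject H0.

R = 4, z = -1.9472, p = 0.051508, reject H0.


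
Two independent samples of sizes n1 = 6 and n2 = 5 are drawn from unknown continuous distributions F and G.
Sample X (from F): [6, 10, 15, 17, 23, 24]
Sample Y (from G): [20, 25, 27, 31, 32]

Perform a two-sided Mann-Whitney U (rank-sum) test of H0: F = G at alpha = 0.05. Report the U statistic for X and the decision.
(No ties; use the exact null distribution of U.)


Step 1: Combine and sort all 11 observations; assign midranks.
sorted (value, group): (6,X), (10,X), (15,X), (17,X), (20,Y), (23,X), (24,X), (25,Y), (27,Y), (31,Y), (32,Y)
ranks: 6->1, 10->2, 15->3, 17->4, 20->5, 23->6, 24->7, 25->8, 27->9, 31->10, 32->11
Step 2: Rank sum for X: R1 = 1 + 2 + 3 + 4 + 6 + 7 = 23.
Step 3: U_X = R1 - n1(n1+1)/2 = 23 - 6*7/2 = 23 - 21 = 2.
       U_Y = n1*n2 - U_X = 30 - 2 = 28.
Step 4: No ties, so the exact null distribution of U (based on enumerating the C(11,6) = 462 equally likely rank assignments) gives the two-sided p-value.
Step 5: p-value = 0.017316; compare to alpha = 0.05. reject H0.

U_X = 2, p = 0.017316, reject H0 at alpha = 0.05.


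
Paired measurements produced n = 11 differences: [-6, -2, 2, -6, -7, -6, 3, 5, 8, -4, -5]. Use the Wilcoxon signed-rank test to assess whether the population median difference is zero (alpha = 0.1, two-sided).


Step 1: Drop any zero differences (none here) and take |d_i|.
|d| = [6, 2, 2, 6, 7, 6, 3, 5, 8, 4, 5]
Step 2: Midrank |d_i| (ties get averaged ranks).
ranks: |6|->8, |2|->1.5, |2|->1.5, |6|->8, |7|->10, |6|->8, |3|->3, |5|->5.5, |8|->11, |4|->4, |5|->5.5
Step 3: Attach original signs; sum ranks with positive sign and with negative sign.
W+ = 1.5 + 3 + 5.5 + 11 = 21
W- = 8 + 1.5 + 8 + 10 + 8 + 4 + 5.5 = 45
(Check: W+ + W- = 66 should equal n(n+1)/2 = 66.)
Step 4: Test statistic W = min(W+, W-) = 21.
Step 5: Ties in |d|, so use the tie-corrected normal approximation.
        E[W] = n(n+1)/4 = 11*12/4 = 33.
        Tie groups: |d|=2 (t=2), |d|=5 (t=2), |d|=6 (t=3); sum(t^3 - t) = 36.
        Var[W] = n(n+1)(2n+1)/24 - sum(t^3-t)/48 = 3036/24 - 36/48 = 125.75.
        z = (W - E[W]) / sqrt(Var[W]) = (21 - 33) / 11.2138 = -1.0701.
        Two-sided p = 2*Phi(z) = 0.284571.
Step 6: alpha = 0.1. fail to reject H0.

W+ = 21, W- = 45, W = min = 21, p = 0.284571, fail to reject H0.


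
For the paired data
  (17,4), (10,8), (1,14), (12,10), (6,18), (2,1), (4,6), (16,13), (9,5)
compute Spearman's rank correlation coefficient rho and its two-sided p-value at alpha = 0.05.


Step 1: Rank x and y separately (midranks; no ties here).
rank(x): 17->9, 10->6, 1->1, 12->7, 6->4, 2->2, 4->3, 16->8, 9->5
rank(y): 4->2, 8->5, 14->8, 10->6, 18->9, 1->1, 6->4, 13->7, 5->3
Step 2: d_i = R_x(i) - R_y(i); compute d_i^2.
  (9-2)^2=49, (6-5)^2=1, (1-8)^2=49, (7-6)^2=1, (4-9)^2=25, (2-1)^2=1, (3-4)^2=1, (8-7)^2=1, (5-3)^2=4
sum(d^2) = 132.
Step 3: rho = 1 - 6*132 / (9*(9^2 - 1)) = 1 - 792/720 = -0.100000.
Step 4: Under H0, t = rho * sqrt((n-2)/(1-rho^2)) = -0.2659 ~ t(7).
Step 5: Two-sided p-value from the t-distribution with 7 df = 0.797972.
Step 6: alpha = 0.05. fail to reject H0.

rho = -0.1000, p = 0.797972, fail to reject H0 at alpha = 0.05.


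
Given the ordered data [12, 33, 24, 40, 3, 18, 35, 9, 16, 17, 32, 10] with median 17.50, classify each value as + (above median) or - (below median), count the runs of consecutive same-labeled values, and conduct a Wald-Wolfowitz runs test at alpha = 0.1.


Step 1: Compute median = 17.50; label A = above, B = below.
Labels in order: BAAABAABBBAB  (n_A = 6, n_B = 6)
Step 2: Count runs R = 7.
Step 3: Under H0 (random ordering), E[R] = 2*n_A*n_B/(n_A+n_B) + 1 = 2*6*6/12 + 1 = 7.0000.
        Var[R] = 2*n_A*n_B*(2*n_A*n_B - n_A - n_B) / ((n_A+n_B)^2 * (n_A+n_B-1)) = 4320/1584 = 2.7273.
        SD[R] = 1.6514.
Step 4: R = E[R], so z = 0 with no continuity correction.
Step 5: Two-sided p-value via normal approximation = 2*(1 - Phi(|z|)) = 1.000000.
Step 6: alpha = 0.1. fail to reject H0.

R = 7, z = 0.0000, p = 1.000000, fail to reject H0.


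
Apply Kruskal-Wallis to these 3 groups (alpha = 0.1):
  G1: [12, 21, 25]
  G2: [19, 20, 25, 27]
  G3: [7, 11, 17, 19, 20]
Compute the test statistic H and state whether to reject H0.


Step 1: Combine all N = 12 observations and assign midranks.
sorted (value, group, rank): (7,G3,1), (11,G3,2), (12,G1,3), (17,G3,4), (19,G2,5.5), (19,G3,5.5), (20,G2,7.5), (20,G3,7.5), (21,G1,9), (25,G1,10.5), (25,G2,10.5), (27,G2,12)
Step 2: Sum ranks within each group.
R_1 = 22.5 (n_1 = 3)
R_2 = 35.5 (n_2 = 4)
R_3 = 20 (n_3 = 5)
Step 3: H = 12/(N(N+1)) * sum(R_i^2/n_i) - 3(N+1)
     = 12/(12*13) * (22.5^2/3 + 35.5^2/4 + 20^2/5) - 3*13
     = 0.076923 * 563.812 - 39
     = 4.370192.
Step 4: Ties present; correction factor C = 1 - 18/(12^3 - 12) = 0.989510. Corrected H = 4.370192 / 0.989510 = 4.416519.
Step 5: Under H0, H ~ chi^2(2); p-value = 0.109892.
Step 6: alpha = 0.1. fail to reject H0.

H = 4.4165, df = 2, p = 0.109892, fail to reject H0.


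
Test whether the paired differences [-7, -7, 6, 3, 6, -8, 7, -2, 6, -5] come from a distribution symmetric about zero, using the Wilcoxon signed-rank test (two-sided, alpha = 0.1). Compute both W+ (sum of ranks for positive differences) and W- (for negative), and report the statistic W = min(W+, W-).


Step 1: Drop any zero differences (none here) and take |d_i|.
|d| = [7, 7, 6, 3, 6, 8, 7, 2, 6, 5]
Step 2: Midrank |d_i| (ties get averaged ranks).
ranks: |7|->8, |7|->8, |6|->5, |3|->2, |6|->5, |8|->10, |7|->8, |2|->1, |6|->5, |5|->3
Step 3: Attach original signs; sum ranks with positive sign and with negative sign.
W+ = 5 + 2 + 5 + 8 + 5 = 25
W- = 8 + 8 + 10 + 1 + 3 = 30
(Check: W+ + W- = 55 should equal n(n+1)/2 = 55.)
Step 4: Test statistic W = min(W+, W-) = 25.
Step 5: Ties in |d|, so use the tie-corrected normal approximation.
        E[W] = n(n+1)/4 = 10*11/4 = 27.5.
        Tie groups: |d|=6 (t=3), |d|=7 (t=3); sum(t^3 - t) = 48.
        Var[W] = n(n+1)(2n+1)/24 - sum(t^3-t)/48 = 2310/24 - 48/48 = 95.25.
        z = (W - E[W]) / sqrt(Var[W]) = (25 - 27.5) / 9.7596 = -0.2562.
        Two-sided p = 2*Phi(z) = 0.797829.
Step 6: alpha = 0.1. fail to reject H0.

W+ = 25, W- = 30, W = min = 25, p = 0.797829, fail to reject H0.


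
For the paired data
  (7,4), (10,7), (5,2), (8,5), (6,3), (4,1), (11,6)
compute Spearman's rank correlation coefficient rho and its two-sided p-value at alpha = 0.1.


Step 1: Rank x and y separately (midranks; no ties here).
rank(x): 7->4, 10->6, 5->2, 8->5, 6->3, 4->1, 11->7
rank(y): 4->4, 7->7, 2->2, 5->5, 3->3, 1->1, 6->6
Step 2: d_i = R_x(i) - R_y(i); compute d_i^2.
  (4-4)^2=0, (6-7)^2=1, (2-2)^2=0, (5-5)^2=0, (3-3)^2=0, (1-1)^2=0, (7-6)^2=1
sum(d^2) = 2.
Step 3: rho = 1 - 6*2 / (7*(7^2 - 1)) = 1 - 12/336 = 0.964286.
Step 4: Under H0, t = rho * sqrt((n-2)/(1-rho^2)) = 8.1408 ~ t(5).
Step 5: Two-sided p-value from the t-distribution with 5 df = 0.000454.
Step 6: alpha = 0.1. reject H0.

rho = 0.9643, p = 0.000454, reject H0 at alpha = 0.1.


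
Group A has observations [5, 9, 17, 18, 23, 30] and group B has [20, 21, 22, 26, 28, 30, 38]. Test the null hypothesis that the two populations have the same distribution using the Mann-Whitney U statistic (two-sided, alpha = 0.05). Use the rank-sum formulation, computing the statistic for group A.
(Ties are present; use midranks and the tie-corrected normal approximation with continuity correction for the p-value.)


Step 1: Combine and sort all 13 observations; assign midranks.
sorted (value, group): (5,X), (9,X), (17,X), (18,X), (20,Y), (21,Y), (22,Y), (23,X), (26,Y), (28,Y), (30,X), (30,Y), (38,Y)
ranks: 5->1, 9->2, 17->3, 18->4, 20->5, 21->6, 22->7, 23->8, 26->9, 28->10, 30->11.5, 30->11.5, 38->13
Step 2: Rank sum for X: R1 = 1 + 2 + 3 + 4 + 8 + 11.5 = 29.5.
Step 3: U_X = R1 - n1(n1+1)/2 = 29.5 - 6*7/2 = 29.5 - 21 = 8.5.
       U_Y = n1*n2 - U_X = 42 - 8.5 = 33.5.
Step 4: Ties are present, so use the tie-corrected normal approximation (with continuity correction) for the p-value.
Step 5: p-value = 0.086044; compare to alpha = 0.05. fail to reject H0.

U_X = 8.5, p = 0.086044, fail to reject H0 at alpha = 0.05.


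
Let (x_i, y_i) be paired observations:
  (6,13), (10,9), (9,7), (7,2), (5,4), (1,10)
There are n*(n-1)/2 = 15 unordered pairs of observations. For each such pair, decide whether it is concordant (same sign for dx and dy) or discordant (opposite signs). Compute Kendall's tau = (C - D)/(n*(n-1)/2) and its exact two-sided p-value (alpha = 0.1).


Step 1: Enumerate the 15 unordered pairs (i,j) with i<j and classify each by sign(x_j-x_i) * sign(y_j-y_i).
  (1,2):dx=+4,dy=-4->D; (1,3):dx=+3,dy=-6->D; (1,4):dx=+1,dy=-11->D; (1,5):dx=-1,dy=-9->C
  (1,6):dx=-5,dy=-3->C; (2,3):dx=-1,dy=-2->C; (2,4):dx=-3,dy=-7->C; (2,5):dx=-5,dy=-5->C
  (2,6):dx=-9,dy=+1->D; (3,4):dx=-2,dy=-5->C; (3,5):dx=-4,dy=-3->C; (3,6):dx=-8,dy=+3->D
  (4,5):dx=-2,dy=+2->D; (4,6):dx=-6,dy=+8->D; (5,6):dx=-4,dy=+6->D
Step 2: C = 7, D = 8, total pairs = 15.
Step 3: tau = (C - D)/(n(n-1)/2) = (7 - 8)/15 = -0.066667.
Step 4: Exact two-sided p-value (enumerate n! = 720 permutations of y under H0): p = 1.000000.
Step 5: alpha = 0.1. fail to reject H0.

tau_b = -0.0667 (C=7, D=8), p = 1.000000, fail to reject H0.


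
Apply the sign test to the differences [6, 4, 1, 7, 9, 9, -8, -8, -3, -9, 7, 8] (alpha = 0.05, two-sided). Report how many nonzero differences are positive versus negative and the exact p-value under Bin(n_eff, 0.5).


Step 1: Discard zero differences. Original n = 12; n_eff = number of nonzero differences = 12.
Nonzero differences (with sign): +6, +4, +1, +7, +9, +9, -8, -8, -3, -9, +7, +8
Step 2: Count signs: positive = 8, negative = 4.
Step 3: Under H0: P(positive) = 0.5, so the number of positives S ~ Bin(12, 0.5).
Step 4: Two-sided exact p-value = sum of Bin(12,0.5) probabilities at or below the observed probability = 0.387695.
Step 5: alpha = 0.05. fail to reject H0.

n_eff = 12, pos = 8, neg = 4, p = 0.387695, fail to reject H0.


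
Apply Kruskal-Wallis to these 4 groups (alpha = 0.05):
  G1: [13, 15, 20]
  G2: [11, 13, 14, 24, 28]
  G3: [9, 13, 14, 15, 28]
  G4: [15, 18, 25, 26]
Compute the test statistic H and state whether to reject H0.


Step 1: Combine all N = 17 observations and assign midranks.
sorted (value, group, rank): (9,G3,1), (11,G2,2), (13,G1,4), (13,G2,4), (13,G3,4), (14,G2,6.5), (14,G3,6.5), (15,G1,9), (15,G3,9), (15,G4,9), (18,G4,11), (20,G1,12), (24,G2,13), (25,G4,14), (26,G4,15), (28,G2,16.5), (28,G3,16.5)
Step 2: Sum ranks within each group.
R_1 = 25 (n_1 = 3)
R_2 = 42 (n_2 = 5)
R_3 = 37 (n_3 = 5)
R_4 = 49 (n_4 = 4)
Step 3: H = 12/(N(N+1)) * sum(R_i^2/n_i) - 3(N+1)
     = 12/(17*18) * (25^2/3 + 42^2/5 + 37^2/5 + 49^2/4) - 3*18
     = 0.039216 * 1435.18 - 54
     = 2.281699.
Step 4: Ties present; correction factor C = 1 - 60/(17^3 - 17) = 0.987745. Corrected H = 2.281699 / 0.987745 = 2.310008.
Step 5: Under H0, H ~ chi^2(3); p-value = 0.510606.
Step 6: alpha = 0.05. fail to reject H0.

H = 2.3100, df = 3, p = 0.510606, fail to reject H0.


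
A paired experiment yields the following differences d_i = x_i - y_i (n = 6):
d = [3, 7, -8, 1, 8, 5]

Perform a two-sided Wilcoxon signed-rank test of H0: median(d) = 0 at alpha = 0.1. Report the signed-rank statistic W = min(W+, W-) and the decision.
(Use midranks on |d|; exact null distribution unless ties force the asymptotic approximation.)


Step 1: Drop any zero differences (none here) and take |d_i|.
|d| = [3, 7, 8, 1, 8, 5]
Step 2: Midrank |d_i| (ties get averaged ranks).
ranks: |3|->2, |7|->4, |8|->5.5, |1|->1, |8|->5.5, |5|->3
Step 3: Attach original signs; sum ranks with positive sign and with negative sign.
W+ = 2 + 4 + 1 + 5.5 + 3 = 15.5
W- = 5.5 = 5.5
(Check: W+ + W- = 21 should equal n(n+1)/2 = 21.)
Step 4: Test statistic W = min(W+, W-) = 5.5.
Step 5: Ties in |d|, so use the tie-corrected normal approximation.
        E[W] = n(n+1)/4 = 6*7/4 = 10.5.
        Tie groups: |d|=8 (t=2); sum(t^3 - t) = 6.
        Var[W] = n(n+1)(2n+1)/24 - sum(t^3-t)/48 = 546/24 - 6/48 = 22.625.
        z = (W - E[W]) / sqrt(Var[W]) = (5.5 - 10.5) / 4.7566 = -1.0512.
        Two-sided p = 2*Phi(z) = 0.293177.
Step 6: alpha = 0.1. fail to reject H0.

W+ = 15.5, W- = 5.5, W = min = 5.5, p = 0.293177, fail to reject H0.


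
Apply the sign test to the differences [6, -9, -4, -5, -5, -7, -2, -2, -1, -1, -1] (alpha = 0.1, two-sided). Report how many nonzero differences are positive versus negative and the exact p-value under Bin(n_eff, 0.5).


Step 1: Discard zero differences. Original n = 11; n_eff = number of nonzero differences = 11.
Nonzero differences (with sign): +6, -9, -4, -5, -5, -7, -2, -2, -1, -1, -1
Step 2: Count signs: positive = 1, negative = 10.
Step 3: Under H0: P(positive) = 0.5, so the number of positives S ~ Bin(11, 0.5).
Step 4: Two-sided exact p-value = sum of Bin(11,0.5) probabilities at or below the observed probability = 0.011719.
Step 5: alpha = 0.1. reject H0.

n_eff = 11, pos = 1, neg = 10, p = 0.011719, reject H0.


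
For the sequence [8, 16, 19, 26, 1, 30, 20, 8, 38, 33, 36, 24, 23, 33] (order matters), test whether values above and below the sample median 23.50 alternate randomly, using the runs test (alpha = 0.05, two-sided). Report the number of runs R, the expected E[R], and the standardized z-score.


Step 1: Compute median = 23.50; label A = above, B = below.
Labels in order: BBBABABBAAAABA  (n_A = 7, n_B = 7)
Step 2: Count runs R = 8.
Step 3: Under H0 (random ordering), E[R] = 2*n_A*n_B/(n_A+n_B) + 1 = 2*7*7/14 + 1 = 8.0000.
        Var[R] = 2*n_A*n_B*(2*n_A*n_B - n_A - n_B) / ((n_A+n_B)^2 * (n_A+n_B-1)) = 8232/2548 = 3.2308.
        SD[R] = 1.7974.
Step 4: R = E[R], so z = 0 with no continuity correction.
Step 5: Two-sided p-value via normal approximation = 2*(1 - Phi(|z|)) = 1.000000.
Step 6: alpha = 0.05. fail to reject H0.

R = 8, z = 0.0000, p = 1.000000, fail to reject H0.


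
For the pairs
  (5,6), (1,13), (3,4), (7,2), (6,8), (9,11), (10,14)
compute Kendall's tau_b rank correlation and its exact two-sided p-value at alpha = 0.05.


Step 1: Enumerate the 21 unordered pairs (i,j) with i<j and classify each by sign(x_j-x_i) * sign(y_j-y_i).
  (1,2):dx=-4,dy=+7->D; (1,3):dx=-2,dy=-2->C; (1,4):dx=+2,dy=-4->D; (1,5):dx=+1,dy=+2->C
  (1,6):dx=+4,dy=+5->C; (1,7):dx=+5,dy=+8->C; (2,3):dx=+2,dy=-9->D; (2,4):dx=+6,dy=-11->D
  (2,5):dx=+5,dy=-5->D; (2,6):dx=+8,dy=-2->D; (2,7):dx=+9,dy=+1->C; (3,4):dx=+4,dy=-2->D
  (3,5):dx=+3,dy=+4->C; (3,6):dx=+6,dy=+7->C; (3,7):dx=+7,dy=+10->C; (4,5):dx=-1,dy=+6->D
  (4,6):dx=+2,dy=+9->C; (4,7):dx=+3,dy=+12->C; (5,6):dx=+3,dy=+3->C; (5,7):dx=+4,dy=+6->C
  (6,7):dx=+1,dy=+3->C
Step 2: C = 13, D = 8, total pairs = 21.
Step 3: tau = (C - D)/(n(n-1)/2) = (13 - 8)/21 = 0.238095.
Step 4: Exact two-sided p-value (enumerate n! = 5040 permutations of y under H0): p = 0.561905.
Step 5: alpha = 0.05. fail to reject H0.

tau_b = 0.2381 (C=13, D=8), p = 0.561905, fail to reject H0.


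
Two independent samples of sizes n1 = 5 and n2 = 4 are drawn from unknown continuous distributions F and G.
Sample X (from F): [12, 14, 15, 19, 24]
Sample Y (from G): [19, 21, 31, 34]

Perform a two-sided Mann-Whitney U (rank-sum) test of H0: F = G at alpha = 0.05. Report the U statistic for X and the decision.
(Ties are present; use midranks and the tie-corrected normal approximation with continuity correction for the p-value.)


Step 1: Combine and sort all 9 observations; assign midranks.
sorted (value, group): (12,X), (14,X), (15,X), (19,X), (19,Y), (21,Y), (24,X), (31,Y), (34,Y)
ranks: 12->1, 14->2, 15->3, 19->4.5, 19->4.5, 21->6, 24->7, 31->8, 34->9
Step 2: Rank sum for X: R1 = 1 + 2 + 3 + 4.5 + 7 = 17.5.
Step 3: U_X = R1 - n1(n1+1)/2 = 17.5 - 5*6/2 = 17.5 - 15 = 2.5.
       U_Y = n1*n2 - U_X = 20 - 2.5 = 17.5.
Step 4: Ties are present, so use the tie-corrected normal approximation (with continuity correction) for the p-value.
Step 5: p-value = 0.085100; compare to alpha = 0.05. fail to reject H0.

U_X = 2.5, p = 0.085100, fail to reject H0 at alpha = 0.05.


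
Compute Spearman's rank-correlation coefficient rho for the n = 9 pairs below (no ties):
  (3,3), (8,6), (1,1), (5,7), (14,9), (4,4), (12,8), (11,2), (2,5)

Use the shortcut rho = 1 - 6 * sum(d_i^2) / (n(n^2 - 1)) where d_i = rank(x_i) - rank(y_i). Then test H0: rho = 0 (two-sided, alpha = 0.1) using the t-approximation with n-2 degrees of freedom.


Step 1: Rank x and y separately (midranks; no ties here).
rank(x): 3->3, 8->6, 1->1, 5->5, 14->9, 4->4, 12->8, 11->7, 2->2
rank(y): 3->3, 6->6, 1->1, 7->7, 9->9, 4->4, 8->8, 2->2, 5->5
Step 2: d_i = R_x(i) - R_y(i); compute d_i^2.
  (3-3)^2=0, (6-6)^2=0, (1-1)^2=0, (5-7)^2=4, (9-9)^2=0, (4-4)^2=0, (8-8)^2=0, (7-2)^2=25, (2-5)^2=9
sum(d^2) = 38.
Step 3: rho = 1 - 6*38 / (9*(9^2 - 1)) = 1 - 228/720 = 0.683333.
Step 4: Under H0, t = rho * sqrt((n-2)/(1-rho^2)) = 2.4763 ~ t(7).
Step 5: Two-sided p-value from the t-distribution with 7 df = 0.042442.
Step 6: alpha = 0.1. reject H0.

rho = 0.6833, p = 0.042442, reject H0 at alpha = 0.1.


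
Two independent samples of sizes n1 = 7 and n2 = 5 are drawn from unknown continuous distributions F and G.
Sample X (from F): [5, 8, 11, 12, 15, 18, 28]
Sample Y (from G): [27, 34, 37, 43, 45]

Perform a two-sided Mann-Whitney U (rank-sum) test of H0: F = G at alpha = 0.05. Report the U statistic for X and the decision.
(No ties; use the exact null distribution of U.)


Step 1: Combine and sort all 12 observations; assign midranks.
sorted (value, group): (5,X), (8,X), (11,X), (12,X), (15,X), (18,X), (27,Y), (28,X), (34,Y), (37,Y), (43,Y), (45,Y)
ranks: 5->1, 8->2, 11->3, 12->4, 15->5, 18->6, 27->7, 28->8, 34->9, 37->10, 43->11, 45->12
Step 2: Rank sum for X: R1 = 1 + 2 + 3 + 4 + 5 + 6 + 8 = 29.
Step 3: U_X = R1 - n1(n1+1)/2 = 29 - 7*8/2 = 29 - 28 = 1.
       U_Y = n1*n2 - U_X = 35 - 1 = 34.
Step 4: No ties, so the exact null distribution of U (based on enumerating the C(12,7) = 792 equally likely rank assignments) gives the two-sided p-value.
Step 5: p-value = 0.005051; compare to alpha = 0.05. reject H0.

U_X = 1, p = 0.005051, reject H0 at alpha = 0.05.


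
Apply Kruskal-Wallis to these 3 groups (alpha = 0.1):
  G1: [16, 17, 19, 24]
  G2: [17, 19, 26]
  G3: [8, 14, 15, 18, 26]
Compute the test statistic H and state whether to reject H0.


Step 1: Combine all N = 12 observations and assign midranks.
sorted (value, group, rank): (8,G3,1), (14,G3,2), (15,G3,3), (16,G1,4), (17,G1,5.5), (17,G2,5.5), (18,G3,7), (19,G1,8.5), (19,G2,8.5), (24,G1,10), (26,G2,11.5), (26,G3,11.5)
Step 2: Sum ranks within each group.
R_1 = 28 (n_1 = 4)
R_2 = 25.5 (n_2 = 3)
R_3 = 24.5 (n_3 = 5)
Step 3: H = 12/(N(N+1)) * sum(R_i^2/n_i) - 3(N+1)
     = 12/(12*13) * (28^2/4 + 25.5^2/3 + 24.5^2/5) - 3*13
     = 0.076923 * 532.8 - 39
     = 1.984615.
Step 4: Ties present; correction factor C = 1 - 18/(12^3 - 12) = 0.989510. Corrected H = 1.984615 / 0.989510 = 2.005654.
Step 5: Under H0, H ~ chi^2(2); p-value = 0.366841.
Step 6: alpha = 0.1. fail to reject H0.

H = 2.0057, df = 2, p = 0.366841, fail to reject H0.


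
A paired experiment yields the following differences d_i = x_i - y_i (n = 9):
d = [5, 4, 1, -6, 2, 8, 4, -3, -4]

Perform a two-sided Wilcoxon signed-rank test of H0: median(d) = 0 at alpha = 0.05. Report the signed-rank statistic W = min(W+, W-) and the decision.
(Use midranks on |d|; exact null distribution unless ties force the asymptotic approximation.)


Step 1: Drop any zero differences (none here) and take |d_i|.
|d| = [5, 4, 1, 6, 2, 8, 4, 3, 4]
Step 2: Midrank |d_i| (ties get averaged ranks).
ranks: |5|->7, |4|->5, |1|->1, |6|->8, |2|->2, |8|->9, |4|->5, |3|->3, |4|->5
Step 3: Attach original signs; sum ranks with positive sign and with negative sign.
W+ = 7 + 5 + 1 + 2 + 9 + 5 = 29
W- = 8 + 3 + 5 = 16
(Check: W+ + W- = 45 should equal n(n+1)/2 = 45.)
Step 4: Test statistic W = min(W+, W-) = 16.
Step 5: Ties in |d|, so use the tie-corrected normal approximation.
        E[W] = n(n+1)/4 = 9*10/4 = 22.5.
        Tie groups: |d|=4 (t=3); sum(t^3 - t) = 24.
        Var[W] = n(n+1)(2n+1)/24 - sum(t^3-t)/48 = 1710/24 - 24/48 = 70.75.
        z = (W - E[W]) / sqrt(Var[W]) = (16 - 22.5) / 8.4113 = -0.7728.
        Two-sided p = 2*Phi(z) = 0.439659.
Step 6: alpha = 0.05. fail to reject H0.

W+ = 29, W- = 16, W = min = 16, p = 0.439659, fail to reject H0.


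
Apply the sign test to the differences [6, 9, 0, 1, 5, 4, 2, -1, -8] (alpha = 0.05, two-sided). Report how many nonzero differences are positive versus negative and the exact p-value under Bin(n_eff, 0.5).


Step 1: Discard zero differences. Original n = 9; n_eff = number of nonzero differences = 8.
Nonzero differences (with sign): +6, +9, +1, +5, +4, +2, -1, -8
Step 2: Count signs: positive = 6, negative = 2.
Step 3: Under H0: P(positive) = 0.5, so the number of positives S ~ Bin(8, 0.5).
Step 4: Two-sided exact p-value = sum of Bin(8,0.5) probabilities at or below the observed probability = 0.289062.
Step 5: alpha = 0.05. fail to reject H0.

n_eff = 8, pos = 6, neg = 2, p = 0.289062, fail to reject H0.


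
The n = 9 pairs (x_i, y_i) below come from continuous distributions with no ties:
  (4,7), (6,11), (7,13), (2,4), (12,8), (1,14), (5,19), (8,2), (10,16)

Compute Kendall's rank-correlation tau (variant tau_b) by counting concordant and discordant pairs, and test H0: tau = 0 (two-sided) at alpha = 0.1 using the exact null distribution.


Step 1: Enumerate the 36 unordered pairs (i,j) with i<j and classify each by sign(x_j-x_i) * sign(y_j-y_i).
  (1,2):dx=+2,dy=+4->C; (1,3):dx=+3,dy=+6->C; (1,4):dx=-2,dy=-3->C; (1,5):dx=+8,dy=+1->C
  (1,6):dx=-3,dy=+7->D; (1,7):dx=+1,dy=+12->C; (1,8):dx=+4,dy=-5->D; (1,9):dx=+6,dy=+9->C
  (2,3):dx=+1,dy=+2->C; (2,4):dx=-4,dy=-7->C; (2,5):dx=+6,dy=-3->D; (2,6):dx=-5,dy=+3->D
  (2,7):dx=-1,dy=+8->D; (2,8):dx=+2,dy=-9->D; (2,9):dx=+4,dy=+5->C; (3,4):dx=-5,dy=-9->C
  (3,5):dx=+5,dy=-5->D; (3,6):dx=-6,dy=+1->D; (3,7):dx=-2,dy=+6->D; (3,8):dx=+1,dy=-11->D
  (3,9):dx=+3,dy=+3->C; (4,5):dx=+10,dy=+4->C; (4,6):dx=-1,dy=+10->D; (4,7):dx=+3,dy=+15->C
  (4,8):dx=+6,dy=-2->D; (4,9):dx=+8,dy=+12->C; (5,6):dx=-11,dy=+6->D; (5,7):dx=-7,dy=+11->D
  (5,8):dx=-4,dy=-6->C; (5,9):dx=-2,dy=+8->D; (6,7):dx=+4,dy=+5->C; (6,8):dx=+7,dy=-12->D
  (6,9):dx=+9,dy=+2->C; (7,8):dx=+3,dy=-17->D; (7,9):dx=+5,dy=-3->D; (8,9):dx=+2,dy=+14->C
Step 2: C = 18, D = 18, total pairs = 36.
Step 3: tau = (C - D)/(n(n-1)/2) = (18 - 18)/36 = 0.000000.
Step 4: Exact two-sided p-value (enumerate n! = 362880 permutations of y under H0): p = 1.000000.
Step 5: alpha = 0.1. fail to reject H0.

tau_b = 0.0000 (C=18, D=18), p = 1.000000, fail to reject H0.
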